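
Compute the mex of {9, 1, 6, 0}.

The values 0, 1 are all present; 2 is the first non-negative integer missing from the set.

2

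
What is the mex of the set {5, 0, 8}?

1

0 is in the set but 1 is not, so the mex is 1.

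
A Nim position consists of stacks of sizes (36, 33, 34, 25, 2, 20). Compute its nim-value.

40

Compute the nim-sum pairwise:
36 ^ 33 = 5
5 ^ 34 = 39
39 ^ 25 = 62
62 ^ 2 = 60
60 ^ 20 = 40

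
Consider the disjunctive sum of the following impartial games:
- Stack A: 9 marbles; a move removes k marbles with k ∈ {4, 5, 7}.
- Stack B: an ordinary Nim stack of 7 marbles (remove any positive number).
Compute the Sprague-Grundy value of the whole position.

For stack A, compute g(0), g(1), … with moves {4, 5, 7}:
g(0) = mex{} = 0
g(1) = mex{} = 0
g(2) = mex{} = 0
g(3) = mex{} = 0
g(4) = mex{0} = 1
g(5) = mex{0} = 1
g(6) = mex{0} = 1
g(7) = mex{0} = 1
g(8) = mex{0,1} = 2
g(9) = mex{0,1} = 2
So g(9) = 2.
Stack B is a plain Nim stack of size 7, so its Grundy value is 7.
The value of a disjunctive sum is the nim-sum of the parts.
Combined value = 2 ⊕ 7 = 5.

5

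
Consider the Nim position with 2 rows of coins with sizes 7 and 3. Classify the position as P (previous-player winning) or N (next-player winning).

N-position

Compute the nim-sum pairwise:
7 ⊕ 3 = 4
The nim-sum is 4 ≠ 0, so this is an N-position: the player to move can win.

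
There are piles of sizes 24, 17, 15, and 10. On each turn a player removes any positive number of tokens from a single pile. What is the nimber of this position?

12

Write each in binary and XOR column by column:
  11000  (24)
  10001  (17)
  01111  (15)
  01010  (10)
  -----
  01100  (12)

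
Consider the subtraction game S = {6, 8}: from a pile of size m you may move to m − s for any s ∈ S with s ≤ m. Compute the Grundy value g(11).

Grundy values for subtraction set {6, 8}:
k:     0  1  2  3  4  5  6  7  8  9 10 11
g(k):  0  0  0  0  0  0  1  1  1  1  1  1
So g(11) = 1.

1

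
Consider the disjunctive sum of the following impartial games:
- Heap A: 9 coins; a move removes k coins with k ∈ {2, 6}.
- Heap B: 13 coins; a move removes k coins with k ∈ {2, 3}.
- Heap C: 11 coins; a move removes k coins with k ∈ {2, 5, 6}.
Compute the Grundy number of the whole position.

1

Grundy values for heap A (subtraction set {2, 6}):
k:     0  1  2  3  4  5  6  7  8  9
g(k):  0  0  1  1  0  0  1  1  0  0
So g(9) = 0.
For heap B, compute g(0), g(1), … with moves {2, 3}:
g(0) = mex{} = 0
g(1) = mex{} = 0
g(2) = mex{0} = 1
g(3) = mex{0} = 1
g(4) = mex{0,1} = 2
g(5) = mex{1} = 0
g(6) = mex{1,2} = 0
g(7) = mex{0,2} = 1
g(8) = mex{0} = 1
g(9) = mex{0,1} = 2
g(10) = mex{1} = 0
g(11) = mex{1,2} = 0
g(12) = mex{0,2} = 1
g(13) = mex{0} = 1
So g(13) = 1.
Grundy values for heap C (subtraction set {2, 5, 6}):
k:     0  1  2  3  4  5  6  7  8  9 10 11
g(k):  0  0  1  1  0  2  1  3  0  2  1  0
So g(11) = 0.
By the Sprague-Grundy theorem, the Grundy value of a sum of independent games is the XOR of the component values.
Combined value = 0 ⊕ 1 ⊕ 0 = 1.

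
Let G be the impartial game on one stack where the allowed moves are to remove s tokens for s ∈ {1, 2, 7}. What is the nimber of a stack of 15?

Compute g(0), g(1), … for moves {1, 2, 7}:
k:     0  1  2  3  4  5  6  7  8  9 10 11 12 13 14 15
g(k):  0  1  2  0  1  2  0  1  2  0  1  2  0  1  2  0
So g(15) = 0.

0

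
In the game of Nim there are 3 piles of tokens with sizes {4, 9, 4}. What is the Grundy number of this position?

9

Write each in binary and XOR column by column:
  0100  (4)
  1001  (9)
  0100  (4)
  ----
  1001  (9)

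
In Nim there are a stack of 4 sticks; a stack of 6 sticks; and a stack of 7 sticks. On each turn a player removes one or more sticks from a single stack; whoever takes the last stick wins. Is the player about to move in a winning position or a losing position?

Winning position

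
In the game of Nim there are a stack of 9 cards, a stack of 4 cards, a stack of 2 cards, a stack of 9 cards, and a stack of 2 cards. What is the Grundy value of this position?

Compute the nim-sum pairwise:
9 ⊕ 4 = 13
13 ⊕ 2 = 15
15 ⊕ 9 = 6
6 ⊕ 2 = 4

4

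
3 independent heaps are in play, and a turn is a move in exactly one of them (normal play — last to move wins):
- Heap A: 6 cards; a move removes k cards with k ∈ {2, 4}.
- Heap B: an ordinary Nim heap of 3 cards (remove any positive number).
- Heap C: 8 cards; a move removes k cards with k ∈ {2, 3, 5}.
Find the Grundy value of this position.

Build the Grundy sequence for heap A with g(k) = mex{g(k−s) : s ∈ {2, 4}, s ≤ k}:
g(0) = mex{} = 0
g(1) = mex{} = 0
g(2) = mex{0} = 1
g(3) = mex{0} = 1
g(4) = mex{0,1} = 2
g(5) = mex{0,1} = 2
g(6) = mex{1,2} = 0
So g(6) = 0.
Heap B is a plain Nim heap of size 3, so its Grundy value is 3.
Grundy values for heap C (subtraction set {2, 3, 5}):
g(0) = mex{} = 0
g(1) = mex{} = 0
g(2) = mex{0} = 1
g(3) = mex{0} = 1
g(4) = mex{0,1} = 2
g(5) = mex{0,1} = 2
g(6) = mex{0,1,2} = 3
g(7) = mex{1,2} = 0
g(8) = mex{1,2,3} = 0
So g(8) = 0.
By the Sprague-Grundy theorem, the Grundy value of a sum of independent games is the XOR of the component values.
Combined value = 0 ⊕ 3 ⊕ 0 = 3.

3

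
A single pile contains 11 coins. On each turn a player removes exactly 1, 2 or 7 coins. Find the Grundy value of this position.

2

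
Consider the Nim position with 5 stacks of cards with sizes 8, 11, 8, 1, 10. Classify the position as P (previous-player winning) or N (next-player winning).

P-position

In binary:
  1000  (8)
  1011  (11)
  1000  (8)
  0001  (1)
  1010  (10)
  ----
  0000  (0)
The nim-sum is 0, so this is a P-position: the player to move is in a losing position under optimal play.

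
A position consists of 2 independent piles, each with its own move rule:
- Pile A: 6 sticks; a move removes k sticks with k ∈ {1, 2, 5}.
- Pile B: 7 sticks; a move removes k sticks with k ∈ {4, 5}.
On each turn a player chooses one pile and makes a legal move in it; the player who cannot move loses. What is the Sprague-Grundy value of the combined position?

1

For pile A, compute g(0), g(1), … with moves {1, 2, 5}:
g(0) = mex{} = 0
g(1) = mex{0} = 1
g(2) = mex{0,1} = 2
g(3) = mex{1,2} = 0
g(4) = mex{0,2} = 1
g(5) = mex{0,1} = 2
g(6) = mex{1,2} = 0
So g(6) = 0.
For pile B, compute g(0), g(1), … with moves {4, 5}:
g(0) = mex{} = 0
g(1) = mex{} = 0
g(2) = mex{} = 0
g(3) = mex{} = 0
g(4) = mex{0} = 1
g(5) = mex{0} = 1
g(6) = mex{0} = 1
g(7) = mex{0} = 1
So g(7) = 1.
By the Sprague-Grundy theorem, the Grundy value of a sum of independent games is the XOR of the component values.
Combined value = 0 ⊕ 1 = 1.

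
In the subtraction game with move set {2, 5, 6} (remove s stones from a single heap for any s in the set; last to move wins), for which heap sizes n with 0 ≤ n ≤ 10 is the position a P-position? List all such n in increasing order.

0, 1, 4, 8

Build the Grundy sequence with g(k) = mex{g(k−s) : s ∈ {2, 5, 6}, s ≤ k}:
g(0) = mex{} = 0
g(1) = mex{} = 0
g(2) = mex{0} = 1
g(3) = mex{0} = 1
g(4) = mex{1} = 0
g(5) = mex{0,1} = 2
g(6) = mex{0} = 1
g(7) = mex{0,1,2} = 3
g(8) = mex{1} = 0
g(9) = mex{0,1,3} = 2
g(10) = mex{0,2} = 1
The P-positions (g = 0) in 0..10 are 0, 1, 4, 8.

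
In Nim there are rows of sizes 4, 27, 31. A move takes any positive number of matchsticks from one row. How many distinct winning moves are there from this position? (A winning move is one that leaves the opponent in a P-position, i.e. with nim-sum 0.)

Nim-sum: 4 ^ 27 ^ 31 = 0.
The nim-sum is already 0, so every move leaves a nonzero nim-sum — there are no winning moves.

0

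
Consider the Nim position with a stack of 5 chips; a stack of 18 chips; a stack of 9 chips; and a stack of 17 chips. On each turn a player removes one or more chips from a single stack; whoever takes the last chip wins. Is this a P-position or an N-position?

N-position

Compute the nim-sum pairwise:
5 ⊕ 18 = 23
23 ⊕ 9 = 30
30 ⊕ 17 = 15
The nim-sum is 15 ≠ 0, so this is an N-position: the player to move can win.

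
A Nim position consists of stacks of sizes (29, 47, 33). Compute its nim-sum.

19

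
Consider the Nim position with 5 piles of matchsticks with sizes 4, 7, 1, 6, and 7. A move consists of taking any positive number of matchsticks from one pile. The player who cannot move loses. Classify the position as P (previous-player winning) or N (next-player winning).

N-position

Compute the nim-sum pairwise:
4 ⊕ 7 = 3
3 ⊕ 1 = 2
2 ⊕ 6 = 4
4 ⊕ 7 = 3
The nim-sum is 3 ≠ 0, so this is an N-position: the player to move can win.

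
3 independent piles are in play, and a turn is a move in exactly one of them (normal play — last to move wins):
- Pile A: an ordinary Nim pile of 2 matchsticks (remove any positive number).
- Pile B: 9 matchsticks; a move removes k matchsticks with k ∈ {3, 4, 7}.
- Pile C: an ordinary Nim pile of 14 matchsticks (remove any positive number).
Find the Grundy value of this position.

15

Pile A is a plain Nim pile of size 2, so its Grundy value is 2.
For pile B, compute g(0), g(1), … with moves {3, 4, 7}:
k:     0  1  2  3  4  5  6  7  8  9
g(k):  0  0  0  1  1  1  2  2  2  3
So g(9) = 3.
Pile C is a plain Nim pile of size 14, so its Grundy value is 14.
By the Sprague-Grundy theorem, the Grundy value of a sum of independent games is the XOR of the component values.
Combined value = 2 ⊕ 3 ⊕ 14 = 15.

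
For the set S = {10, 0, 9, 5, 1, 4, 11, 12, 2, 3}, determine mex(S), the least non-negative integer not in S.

6

The values 0, 1, 2, 3, 4, 5 are all present; 6 is the first non-negative integer missing from the set.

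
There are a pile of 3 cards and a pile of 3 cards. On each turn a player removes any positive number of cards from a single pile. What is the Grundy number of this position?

In binary:
  11  (3)
  11  (3)
  --
  00  (0)

0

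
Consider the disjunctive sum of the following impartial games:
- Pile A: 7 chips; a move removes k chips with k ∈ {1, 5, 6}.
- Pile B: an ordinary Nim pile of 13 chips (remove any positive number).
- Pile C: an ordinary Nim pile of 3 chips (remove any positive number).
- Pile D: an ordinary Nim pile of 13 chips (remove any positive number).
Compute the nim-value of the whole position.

Build the Grundy sequence for pile A with g(k) = mex{g(k−s) : s ∈ {1, 5, 6}, s ≤ k}:
g(0) = mex{} = 0
g(1) = mex{0} = 1
g(2) = mex{1} = 0
g(3) = mex{0} = 1
g(4) = mex{1} = 0
g(5) = mex{0} = 1
g(6) = mex{0,1} = 2
g(7) = mex{0,1,2} = 3
So g(7) = 3.
Pile B is a plain Nim pile of size 13, so its Grundy value is 13.
Pile C is a plain Nim pile of size 3, so its Grundy value is 3.
Pile D is a plain Nim pile of size 13, so its Grundy value is 13.
The value of a disjunctive sum is the nim-sum of the parts.
Combined value = 3 XOR 13 XOR 3 XOR 13 = 0.

0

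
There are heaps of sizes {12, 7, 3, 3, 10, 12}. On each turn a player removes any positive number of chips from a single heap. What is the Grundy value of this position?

13

Nim-sum: 12 XOR 7 XOR 3 XOR 3 XOR 10 XOR 12 = 13.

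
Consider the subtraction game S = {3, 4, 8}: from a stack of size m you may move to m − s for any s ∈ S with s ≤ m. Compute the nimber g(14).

Build the Grundy sequence with g(k) = mex{g(k−s) : s ∈ {3, 4, 8}, s ≤ k}:
k:     0  1  2  3  4  5  6  7  8  9 10 11 12 13 14
g(k):  0  0  0  1  1  1  2  0  2  3  1  3  0  0  0
So g(14) = 0.

0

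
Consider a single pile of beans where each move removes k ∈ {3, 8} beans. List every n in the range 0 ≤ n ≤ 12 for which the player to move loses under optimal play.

Compute g(0), g(1), … for moves {3, 8}:
k:     0  1  2  3  4  5  6  7  8  9 10 11 12
g(k):  0  0  0  1  1  1  0  0  2  1  1  0  0
The P-positions (g = 0) in 0..12 are 0, 1, 2, 6, 7, 11, 12.

0, 1, 2, 6, 7, 11, 12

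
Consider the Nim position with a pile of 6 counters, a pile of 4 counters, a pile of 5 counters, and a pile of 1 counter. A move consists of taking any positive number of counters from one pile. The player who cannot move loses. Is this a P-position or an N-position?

Compute the nim-sum pairwise:
6 XOR 4 = 2
2 XOR 5 = 7
7 XOR 1 = 6
The nim-sum is 6 ≠ 0, so this is an N-position: the player to move can win.

N-position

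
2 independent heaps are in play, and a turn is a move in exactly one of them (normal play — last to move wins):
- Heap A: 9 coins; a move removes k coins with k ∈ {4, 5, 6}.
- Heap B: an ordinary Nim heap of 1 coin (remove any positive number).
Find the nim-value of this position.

3

Grundy values for heap A (subtraction set {4, 5, 6}):
g(0) = mex{} = 0
g(1) = mex{} = 0
g(2) = mex{} = 0
g(3) = mex{} = 0
g(4) = mex{0} = 1
g(5) = mex{0} = 1
g(6) = mex{0} = 1
g(7) = mex{0} = 1
g(8) = mex{0,1} = 2
g(9) = mex{0,1} = 2
So g(9) = 2.
Heap B is a plain Nim heap of size 1, so its Grundy value is 1.
By the Sprague-Grundy theorem, the Grundy value of a sum of independent games is the XOR of the component values.
Combined value = 2 XOR 1 = 3.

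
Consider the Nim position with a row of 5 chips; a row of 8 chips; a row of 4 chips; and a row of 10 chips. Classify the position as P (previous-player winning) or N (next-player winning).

N-position

Bitwise XOR of the heap sizes:
  0101  (5)
  1000  (8)
  0100  (4)
  1010  (10)
  ----
  0011  (3)
The nim-sum is 3 ≠ 0, so this is an N-position: the player to move can win.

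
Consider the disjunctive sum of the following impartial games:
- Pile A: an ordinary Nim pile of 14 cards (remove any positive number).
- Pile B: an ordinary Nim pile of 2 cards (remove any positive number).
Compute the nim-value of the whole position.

Pile A is a plain Nim pile of size 14, so its Grundy value is 14.
Pile B is a plain Nim pile of size 2, so its Grundy value is 2.
By the Sprague-Grundy theorem, the Grundy value of a sum of independent games is the XOR of the component values.
Combined value = 14 ⊕ 2 = 12.

12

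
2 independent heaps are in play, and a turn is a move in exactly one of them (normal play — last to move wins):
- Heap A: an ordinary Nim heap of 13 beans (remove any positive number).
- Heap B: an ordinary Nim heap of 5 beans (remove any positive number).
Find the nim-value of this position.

8

Heap A is a plain Nim heap of size 13, so its Grundy value is 13.
Heap B is a plain Nim heap of size 5, so its Grundy value is 5.
By the Sprague-Grundy theorem, the Grundy value of a sum of independent games is the XOR of the component values.
Combined value = 13 XOR 5 = 8.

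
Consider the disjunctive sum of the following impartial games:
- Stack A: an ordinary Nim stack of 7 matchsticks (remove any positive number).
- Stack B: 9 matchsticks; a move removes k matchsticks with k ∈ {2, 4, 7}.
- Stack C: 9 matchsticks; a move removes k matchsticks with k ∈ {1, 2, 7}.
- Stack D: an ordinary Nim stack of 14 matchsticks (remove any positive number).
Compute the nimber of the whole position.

9

Stack A is a plain Nim stack of size 7, so its Grundy value is 7.
Build the Grundy sequence for stack B with g(k) = mex{g(k−s) : s ∈ {2, 4, 7}, s ≤ k}:
k:     0  1  2  3  4  5  6  7  8  9
g(k):  0  0  1  1  2  2  0  3  1  0
So g(9) = 0.
Build the Grundy sequence for stack C with g(k) = mex{g(k−s) : s ∈ {1, 2, 7}, s ≤ k}:
k:     0  1  2  3  4  5  6  7  8  9
g(k):  0  1  2  0  1  2  0  1  2  0
So g(9) = 0.
Stack D is a plain Nim stack of size 14, so its Grundy value is 14.
By the Sprague-Grundy theorem, the Grundy value of a sum of independent games is the XOR of the component values.
Combined value = 7 ⊕ 0 ⊕ 0 ⊕ 14 = 9.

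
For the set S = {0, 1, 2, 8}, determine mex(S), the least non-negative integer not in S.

3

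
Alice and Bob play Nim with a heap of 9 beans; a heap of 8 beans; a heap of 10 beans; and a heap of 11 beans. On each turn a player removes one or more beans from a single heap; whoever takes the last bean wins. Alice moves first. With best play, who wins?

Bob wins

Compute the nim-sum pairwise:
9 ⊕ 8 = 1
1 ⊕ 10 = 11
11 ⊕ 11 = 0
The nim-sum is 0, so this is a P-position: the player to move is in a losing position under optimal play; Alice is about to move from it and so loses — Bob wins.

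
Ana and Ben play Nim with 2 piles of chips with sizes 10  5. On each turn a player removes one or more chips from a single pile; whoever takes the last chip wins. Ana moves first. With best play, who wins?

Ana wins

Compute the nim-sum pairwise:
10 ^ 5 = 15
The nim-sum is 15 ≠ 0, so this is an N-position: the player to move can win; Ana has a winning move.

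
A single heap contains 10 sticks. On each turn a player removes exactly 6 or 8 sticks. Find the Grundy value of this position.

1

Compute g(0), g(1), … for moves {6, 8}:
g(0) = mex{} = 0
g(1) = mex{} = 0
g(2) = mex{} = 0
g(3) = mex{} = 0
g(4) = mex{} = 0
g(5) = mex{} = 0
g(6) = mex{0} = 1
g(7) = mex{0} = 1
g(8) = mex{0} = 1
g(9) = mex{0} = 1
g(10) = mex{0} = 1
So g(10) = 1.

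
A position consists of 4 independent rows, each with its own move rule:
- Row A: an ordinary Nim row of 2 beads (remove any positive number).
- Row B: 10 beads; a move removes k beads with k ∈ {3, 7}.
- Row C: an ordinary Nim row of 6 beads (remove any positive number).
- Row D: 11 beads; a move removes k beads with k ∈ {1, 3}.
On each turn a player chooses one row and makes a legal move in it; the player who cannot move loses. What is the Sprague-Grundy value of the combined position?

Row A is a plain Nim row of size 2, so its Grundy value is 2.
Build the Grundy sequence for row B with g(k) = mex{g(k−s) : s ∈ {3, 7}, s ≤ k}:
k:     0  1  2  3  4  5  6  7  8  9 10
g(k):  0  0  0  1  1  1  0  2  2  1  0
So g(10) = 0.
Row C is a plain Nim row of size 6, so its Grundy value is 6.
Build the Grundy sequence for row D with g(k) = mex{g(k−s) : s ∈ {1, 3}, s ≤ k}:
k:     0  1  2  3  4  5  6  7  8  9 10 11
g(k):  0  1  0  1  0  1  0  1  0  1  0  1
So g(11) = 1.
The value of a disjunctive sum is the nim-sum of the parts.
Combined value = 2 ⊕ 0 ⊕ 6 ⊕ 1 = 5.

5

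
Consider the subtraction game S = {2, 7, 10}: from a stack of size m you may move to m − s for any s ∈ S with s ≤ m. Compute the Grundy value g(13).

0

Grundy values for subtraction set {2, 7, 10}:
g(0) = mex{} = 0
g(1) = mex{} = 0
g(2) = mex{0} = 1
g(3) = mex{0} = 1
g(4) = mex{1} = 0
g(5) = mex{1} = 0
g(6) = mex{0} = 1
g(7) = mex{0} = 1
g(8) = mex{0,1} = 2
g(9) = mex{1} = 0
g(10) = mex{0,1,2} = 3
g(11) = mex{0} = 1
g(12) = mex{0,1,3} = 2
g(13) = mex{1} = 0
So g(13) = 0.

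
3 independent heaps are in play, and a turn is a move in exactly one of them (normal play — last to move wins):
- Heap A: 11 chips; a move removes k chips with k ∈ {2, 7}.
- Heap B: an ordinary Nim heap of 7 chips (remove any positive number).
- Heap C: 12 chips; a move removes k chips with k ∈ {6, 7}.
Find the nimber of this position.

4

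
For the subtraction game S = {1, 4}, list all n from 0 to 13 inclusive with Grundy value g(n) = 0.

0, 2, 5, 7, 10, 12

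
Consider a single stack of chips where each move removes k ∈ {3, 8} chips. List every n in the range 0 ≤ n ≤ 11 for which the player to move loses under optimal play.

0, 1, 2, 6, 7, 11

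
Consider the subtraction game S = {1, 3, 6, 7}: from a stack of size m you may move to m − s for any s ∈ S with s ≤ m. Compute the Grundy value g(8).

Grundy values for subtraction set {1, 3, 6, 7}:
k:     0  1  2  3  4  5  6  7  8
g(k):  0  1  0  1  0  1  2  3  2
So g(8) = 2.

2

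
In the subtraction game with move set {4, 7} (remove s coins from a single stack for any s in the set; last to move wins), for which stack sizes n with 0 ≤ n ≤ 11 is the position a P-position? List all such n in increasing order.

Compute g(0), g(1), … for moves {4, 7}:
k:     0  1  2  3  4  5  6  7  8  9 10 11
g(k):  0  0  0  0  1  1  1  1  2  2  2  0
The P-positions (g = 0) in 0..11 are 0, 1, 2, 3, 11.

0, 1, 2, 3, 11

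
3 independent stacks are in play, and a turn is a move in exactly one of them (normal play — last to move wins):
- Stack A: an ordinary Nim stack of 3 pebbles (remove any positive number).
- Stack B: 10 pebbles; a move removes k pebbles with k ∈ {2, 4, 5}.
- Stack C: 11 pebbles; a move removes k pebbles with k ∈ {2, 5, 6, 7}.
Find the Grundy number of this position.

1

Stack A is a plain Nim stack of size 3, so its Grundy value is 3.
Build the Grundy sequence for stack B with g(k) = mex{g(k−s) : s ∈ {2, 4, 5}, s ≤ k}:
g(0) = mex{} = 0
g(1) = mex{} = 0
g(2) = mex{0} = 1
g(3) = mex{0} = 1
g(4) = mex{0,1} = 2
g(5) = mex{0,1} = 2
g(6) = mex{0,1,2} = 3
g(7) = mex{1,2} = 0
g(8) = mex{1,2,3} = 0
g(9) = mex{0,2} = 1
g(10) = mex{0,2,3} = 1
So g(10) = 1.
Grundy values for stack C (subtraction set {2, 5, 6, 7}):
g(0) = mex{} = 0
g(1) = mex{} = 0
g(2) = mex{0} = 1
g(3) = mex{0} = 1
g(4) = mex{1} = 0
g(5) = mex{0,1} = 2
g(6) = mex{0} = 1
g(7) = mex{0,1,2} = 3
g(8) = mex{0,1} = 2
g(9) = mex{0,1,3} = 2
g(10) = mex{0,1,2} = 3
g(11) = mex{0,1,2} = 3
So g(11) = 3.
By the Sprague-Grundy theorem, the Grundy value of a sum of independent games is the XOR of the component values.
Combined value = 3 ⊕ 1 ⊕ 3 = 1.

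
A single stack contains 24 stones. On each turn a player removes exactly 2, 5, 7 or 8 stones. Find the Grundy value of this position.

Compute g(0), g(1), … for moves {2, 5, 7, 8}:
k:     0  1  2  3  4  5  6  7  8  9 10 11 12 13 14 15 16 17 18 19 20 21 22 23 24
g(k):  0  0  1  1  0  2  1  3  2  2  0  3  1  0  0  1  1  3  2  2  3  3  2  0  0
So g(24) = 0.

0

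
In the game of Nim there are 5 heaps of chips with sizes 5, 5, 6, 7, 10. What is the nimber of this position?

11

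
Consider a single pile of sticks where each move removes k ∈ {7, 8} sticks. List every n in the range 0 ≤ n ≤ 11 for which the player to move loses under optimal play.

0, 1, 2, 3, 4, 5, 6

Build the Grundy sequence with g(k) = mex{g(k−s) : s ∈ {7, 8}, s ≤ k}:
g(0) = mex{} = 0
g(1) = mex{} = 0
g(2) = mex{} = 0
g(3) = mex{} = 0
g(4) = mex{} = 0
g(5) = mex{} = 0
g(6) = mex{} = 0
g(7) = mex{0} = 1
g(8) = mex{0} = 1
g(9) = mex{0} = 1
g(10) = mex{0} = 1
g(11) = mex{0} = 1
The P-positions (g = 0) in 0..11 are 0, 1, 2, 3, 4, 5, 6.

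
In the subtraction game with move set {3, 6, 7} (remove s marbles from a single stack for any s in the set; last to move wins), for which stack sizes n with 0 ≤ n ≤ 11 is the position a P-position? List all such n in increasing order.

Compute g(0), g(1), … for moves {3, 6, 7}:
g(0) = mex{} = 0
g(1) = mex{} = 0
g(2) = mex{} = 0
g(3) = mex{0} = 1
g(4) = mex{0} = 1
g(5) = mex{0} = 1
g(6) = mex{0,1} = 2
g(7) = mex{0,1} = 2
g(8) = mex{0,1} = 2
g(9) = mex{0,1,2} = 3
g(10) = mex{1,2} = 0
g(11) = mex{1,2} = 0
The P-positions (g = 0) in 0..11 are 0, 1, 2, 10, 11.

0, 1, 2, 10, 11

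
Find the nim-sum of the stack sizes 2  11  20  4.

Nim-sum: 2 ^ 11 ^ 20 ^ 4 = 25.

25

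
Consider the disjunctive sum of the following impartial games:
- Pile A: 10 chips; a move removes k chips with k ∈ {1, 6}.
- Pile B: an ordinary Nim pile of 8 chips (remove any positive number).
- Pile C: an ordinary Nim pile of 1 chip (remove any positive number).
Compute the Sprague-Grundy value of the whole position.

8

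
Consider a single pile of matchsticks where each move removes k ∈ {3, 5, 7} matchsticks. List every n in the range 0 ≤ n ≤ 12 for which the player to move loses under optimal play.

0, 1, 2, 10, 11, 12

Compute g(0), g(1), … for moves {3, 5, 7}:
g(0) = mex{} = 0
g(1) = mex{} = 0
g(2) = mex{} = 0
g(3) = mex{0} = 1
g(4) = mex{0} = 1
g(5) = mex{0} = 1
g(6) = mex{0,1} = 2
g(7) = mex{0,1} = 2
g(8) = mex{0,1} = 2
g(9) = mex{0,1,2} = 3
g(10) = mex{1,2} = 0
g(11) = mex{1,2} = 0
g(12) = mex{1,2,3} = 0
The P-positions (g = 0) in 0..12 are 0, 1, 2, 10, 11, 12.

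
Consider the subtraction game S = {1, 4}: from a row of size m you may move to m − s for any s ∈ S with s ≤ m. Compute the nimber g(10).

Compute g(0), g(1), … for moves {1, 4}:
g(0) = mex{} = 0
g(1) = mex{0} = 1
g(2) = mex{1} = 0
g(3) = mex{0} = 1
g(4) = mex{0,1} = 2
g(5) = mex{1,2} = 0
g(6) = mex{0} = 1
g(7) = mex{1} = 0
g(8) = mex{0,2} = 1
g(9) = mex{0,1} = 2
g(10) = mex{1,2} = 0
So g(10) = 0.

0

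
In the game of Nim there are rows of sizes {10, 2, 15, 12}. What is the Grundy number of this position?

11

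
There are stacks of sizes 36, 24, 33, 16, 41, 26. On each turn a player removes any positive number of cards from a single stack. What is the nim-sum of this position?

62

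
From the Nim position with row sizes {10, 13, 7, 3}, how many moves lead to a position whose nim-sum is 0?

3

In binary:
  1010  (10)
  1101  (13)
  0111  (7)
  0011  (3)
  ----
  0011  (3)
The overall nim-sum is X = 3. A row of size p has a winning move iff p XOR X < p (reduce it to p XOR X).
  10: 10 XOR 3 = 9 < 10 — winning move (to 9).
  13: 13 XOR 3 = 14 ≥ 13 — no move.
  7: 7 XOR 3 = 4 < 7 — winning move (to 4).
  3: 3 XOR 3 = 0 < 3 — winning move (to 0).
That gives 3 winning moves.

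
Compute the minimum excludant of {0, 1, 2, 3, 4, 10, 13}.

5

The values 0, 1, 2, 3, 4 are all present; 5 is the first non-negative integer missing from the set.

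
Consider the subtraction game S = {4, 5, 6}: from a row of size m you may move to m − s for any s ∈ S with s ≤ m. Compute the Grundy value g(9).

Compute g(0), g(1), … for moves {4, 5, 6}:
k:     0  1  2  3  4  5  6  7  8  9
g(k):  0  0  0  0  1  1  1  1  2  2
So g(9) = 2.

2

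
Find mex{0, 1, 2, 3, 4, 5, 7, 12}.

6

The values 0, 1, 2, 3, 4, 5 are all present; 6 is the first non-negative integer missing from the set.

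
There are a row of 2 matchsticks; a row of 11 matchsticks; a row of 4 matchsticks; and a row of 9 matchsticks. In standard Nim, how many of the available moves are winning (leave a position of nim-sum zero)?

1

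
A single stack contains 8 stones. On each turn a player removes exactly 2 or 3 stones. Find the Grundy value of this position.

Compute g(0), g(1), … for moves {2, 3}:
g(0) = mex{} = 0
g(1) = mex{} = 0
g(2) = mex{0} = 1
g(3) = mex{0} = 1
g(4) = mex{0,1} = 2
g(5) = mex{1} = 0
g(6) = mex{1,2} = 0
g(7) = mex{0,2} = 1
g(8) = mex{0} = 1
So g(8) = 1.

1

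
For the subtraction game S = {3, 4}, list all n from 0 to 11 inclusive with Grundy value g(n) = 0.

Compute g(0), g(1), … for moves {3, 4}:
g(0) = mex{} = 0
g(1) = mex{} = 0
g(2) = mex{} = 0
g(3) = mex{0} = 1
g(4) = mex{0} = 1
g(5) = mex{0} = 1
g(6) = mex{0,1} = 2
g(7) = mex{1} = 0
g(8) = mex{1} = 0
g(9) = mex{1,2} = 0
g(10) = mex{0,2} = 1
g(11) = mex{0} = 1
The P-positions (g = 0) in 0..11 are 0, 1, 2, 7, 8, 9.

0, 1, 2, 7, 8, 9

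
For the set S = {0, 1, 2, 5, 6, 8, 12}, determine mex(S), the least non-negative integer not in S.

3

The values 0, 1, 2 are all present; 3 is the first non-negative integer missing from the set.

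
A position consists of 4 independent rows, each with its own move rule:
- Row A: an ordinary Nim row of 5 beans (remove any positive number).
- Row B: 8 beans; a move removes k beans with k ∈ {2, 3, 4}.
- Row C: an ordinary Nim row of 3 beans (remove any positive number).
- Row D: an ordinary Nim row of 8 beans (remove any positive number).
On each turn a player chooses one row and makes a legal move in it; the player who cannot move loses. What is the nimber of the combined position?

15

Row A is a plain Nim row of size 5, so its Grundy value is 5.
Grundy values for row B (subtraction set {2, 3, 4}):
k:     0  1  2  3  4  5  6  7  8
g(k):  0  0  1  1  2  2  0  0  1
So g(8) = 1.
Row C is a plain Nim row of size 3, so its Grundy value is 3.
Row D is a plain Nim row of size 8, so its Grundy value is 8.
The value of a disjunctive sum is the nim-sum of the parts.
Combined value = 5 ⊕ 1 ⊕ 3 ⊕ 8 = 15.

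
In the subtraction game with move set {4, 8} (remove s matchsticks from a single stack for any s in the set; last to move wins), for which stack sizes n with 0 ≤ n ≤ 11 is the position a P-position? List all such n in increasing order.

0, 1, 2, 3

Build the Grundy sequence with g(k) = mex{g(k−s) : s ∈ {4, 8}, s ≤ k}:
g(0) = mex{} = 0
g(1) = mex{} = 0
g(2) = mex{} = 0
g(3) = mex{} = 0
g(4) = mex{0} = 1
g(5) = mex{0} = 1
g(6) = mex{0} = 1
g(7) = mex{0} = 1
g(8) = mex{0,1} = 2
g(9) = mex{0,1} = 2
g(10) = mex{0,1} = 2
g(11) = mex{0,1} = 2
The P-positions (g = 0) in 0..11 are 0, 1, 2, 3.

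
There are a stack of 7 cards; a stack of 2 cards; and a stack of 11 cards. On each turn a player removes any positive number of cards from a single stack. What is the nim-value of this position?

Compute the nim-sum pairwise:
7 ^ 2 = 5
5 ^ 11 = 14

14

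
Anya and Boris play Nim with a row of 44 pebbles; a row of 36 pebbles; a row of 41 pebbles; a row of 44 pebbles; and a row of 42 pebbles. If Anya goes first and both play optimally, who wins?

Write each in binary and XOR column by column:
  101100  (44)
  100100  (36)
  101001  (41)
  101100  (44)
  101010  (42)
  ------
  100111  (39)
The nim-sum is 39 ≠ 0, so this is an N-position: the player to move can win; Anya has a winning move.

Anya wins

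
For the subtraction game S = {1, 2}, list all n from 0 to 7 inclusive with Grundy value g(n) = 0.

0, 3, 6

Compute g(0), g(1), … for moves {1, 2}:
g(0) = mex{} = 0
g(1) = mex{0} = 1
g(2) = mex{0,1} = 2
g(3) = mex{1,2} = 0
g(4) = mex{0,2} = 1
g(5) = mex{0,1} = 2
g(6) = mex{1,2} = 0
g(7) = mex{0,2} = 1
The P-positions (g = 0) in 0..7 are 0, 3, 6.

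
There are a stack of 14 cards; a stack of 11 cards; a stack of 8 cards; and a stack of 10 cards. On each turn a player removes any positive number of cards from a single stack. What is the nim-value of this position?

7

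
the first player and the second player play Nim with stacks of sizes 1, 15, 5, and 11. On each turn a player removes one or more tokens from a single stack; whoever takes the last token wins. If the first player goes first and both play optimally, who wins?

the second player wins

Nim-sum: 1 ⊕ 15 ⊕ 5 ⊕ 11 = 0.
The nim-sum is 0, so this is a P-position: the player to move is in a losing position under optimal play; the first player is about to move from it and so loses — the second player wins.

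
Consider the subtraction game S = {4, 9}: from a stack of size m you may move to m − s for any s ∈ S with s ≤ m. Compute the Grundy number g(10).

Grundy values for subtraction set {4, 9}:
k:     0  1  2  3  4  5  6  7  8  9 10
g(k):  0  0  0  0  1  1  1  1  0  2  2
So g(10) = 2.

2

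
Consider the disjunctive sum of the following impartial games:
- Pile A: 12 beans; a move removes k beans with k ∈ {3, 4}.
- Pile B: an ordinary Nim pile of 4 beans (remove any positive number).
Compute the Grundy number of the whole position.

5

Build the Grundy sequence for pile A with g(k) = mex{g(k−s) : s ∈ {3, 4}, s ≤ k}:
k:     0  1  2  3  4  5  6  7  8  9 10 11 12
g(k):  0  0  0  1  1  1  2  0  0  0  1  1  1
So g(12) = 1.
Pile B is a plain Nim pile of size 4, so its Grundy value is 4.
By the Sprague-Grundy theorem, the Grundy value of a sum of independent games is the XOR of the component values.
Combined value = 1 XOR 4 = 5.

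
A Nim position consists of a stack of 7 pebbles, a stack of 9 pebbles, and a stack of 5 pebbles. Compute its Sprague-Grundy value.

11

Nim-sum: 7 ^ 9 ^ 5 = 11.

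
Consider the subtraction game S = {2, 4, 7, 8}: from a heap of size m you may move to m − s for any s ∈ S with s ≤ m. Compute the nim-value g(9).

4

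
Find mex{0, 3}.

0 is in the set but 1 is not, so the mex is 1.

1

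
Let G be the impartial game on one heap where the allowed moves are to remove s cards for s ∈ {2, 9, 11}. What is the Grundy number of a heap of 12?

Build the Grundy sequence with g(k) = mex{g(k−s) : s ∈ {2, 9, 11}, s ≤ k}:
k:     0  1  2  3  4  5  6  7  8  9 10 11 12
g(k):  0  0  1  1  0  0  1  1  0  2  1  3  2
So g(12) = 2.

2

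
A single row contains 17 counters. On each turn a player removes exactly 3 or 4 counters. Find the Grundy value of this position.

1

Build the Grundy sequence with g(k) = mex{g(k−s) : s ∈ {3, 4}, s ≤ k}:
k:     0  1  2  3  4  5  6  7  8  9 10 11 12 13 14 15 16 17
g(k):  0  0  0  1  1  1  2  0  0  0  1  1  1  2  0  0  0  1
So g(17) = 1.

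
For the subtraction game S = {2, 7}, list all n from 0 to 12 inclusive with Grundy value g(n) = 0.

0, 1, 4, 5, 9, 10

Compute g(0), g(1), … for moves {2, 7}:
g(0) = mex{} = 0
g(1) = mex{} = 0
g(2) = mex{0} = 1
g(3) = mex{0} = 1
g(4) = mex{1} = 0
g(5) = mex{1} = 0
g(6) = mex{0} = 1
g(7) = mex{0} = 1
g(8) = mex{0,1} = 2
g(9) = mex{1} = 0
g(10) = mex{1,2} = 0
g(11) = mex{0} = 1
g(12) = mex{0} = 1
The P-positions (g = 0) in 0..12 are 0, 1, 4, 5, 9, 10.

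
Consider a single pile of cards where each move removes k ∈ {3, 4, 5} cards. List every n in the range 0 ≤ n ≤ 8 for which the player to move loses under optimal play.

Build the Grundy sequence with g(k) = mex{g(k−s) : s ∈ {3, 4, 5}, s ≤ k}:
g(0) = mex{} = 0
g(1) = mex{} = 0
g(2) = mex{} = 0
g(3) = mex{0} = 1
g(4) = mex{0} = 1
g(5) = mex{0} = 1
g(6) = mex{0,1} = 2
g(7) = mex{0,1} = 2
g(8) = mex{1} = 0
The P-positions (g = 0) in 0..8 are 0, 1, 2, 8.

0, 1, 2, 8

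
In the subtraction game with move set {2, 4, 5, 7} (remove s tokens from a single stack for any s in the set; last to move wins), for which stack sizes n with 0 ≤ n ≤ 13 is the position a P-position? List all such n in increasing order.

0, 1, 9, 10

Build the Grundy sequence with g(k) = mex{g(k−s) : s ∈ {2, 4, 5, 7}, s ≤ k}:
k:     0  1  2  3  4  5  6  7  8  9 10 11 12 13
g(k):  0  0  1  1  2  2  3  3  4  0  0  1  1  2
The P-positions (g = 0) in 0..13 are 0, 1, 9, 10.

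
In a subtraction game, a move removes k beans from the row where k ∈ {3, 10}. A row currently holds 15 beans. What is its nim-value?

0

Compute g(0), g(1), … for moves {3, 10}:
k:     0  1  2  3  4  5  6  7  8  9 10 11 12 13 14 15
g(k):  0  0  0  1  1  1  0  0  0  1  1  1  2  0  0  0
So g(15) = 0.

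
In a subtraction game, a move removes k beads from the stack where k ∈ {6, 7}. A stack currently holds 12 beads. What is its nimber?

2

Compute g(0), g(1), … for moves {6, 7}:
k:     0  1  2  3  4  5  6  7  8  9 10 11 12
g(k):  0  0  0  0  0  0  1  1  1  1  1  1  2
So g(12) = 2.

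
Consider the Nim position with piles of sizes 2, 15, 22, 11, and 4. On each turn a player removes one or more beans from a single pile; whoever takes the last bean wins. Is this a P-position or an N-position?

Nim-sum: 2 XOR 15 XOR 22 XOR 11 XOR 4 = 20.
The nim-sum is 20 ≠ 0, so this is an N-position: the player to move can win.

N-position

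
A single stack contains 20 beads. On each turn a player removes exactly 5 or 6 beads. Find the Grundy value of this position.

Grundy values for subtraction set {5, 6}:
k:     0  1  2  3  4  5  6  7  8  9 10 11 12 13 14 15 16 17 18 19 20
g(k):  0  0  0  0  0  1  1  1  1  1  2  0  0  0  0  0  1  1  1  1  1
So g(20) = 1.

1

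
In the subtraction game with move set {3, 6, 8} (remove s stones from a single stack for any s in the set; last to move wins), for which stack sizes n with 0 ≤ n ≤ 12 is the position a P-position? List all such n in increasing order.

Grundy values for subtraction set {3, 6, 8}:
g(0) = mex{} = 0
g(1) = mex{} = 0
g(2) = mex{} = 0
g(3) = mex{0} = 1
g(4) = mex{0} = 1
g(5) = mex{0} = 1
g(6) = mex{0,1} = 2
g(7) = mex{0,1} = 2
g(8) = mex{0,1} = 2
g(9) = mex{0,1,2} = 3
g(10) = mex{0,1,2} = 3
g(11) = mex{1,2} = 0
g(12) = mex{1,2,3} = 0
The P-positions (g = 0) in 0..12 are 0, 1, 2, 11, 12.

0, 1, 2, 11, 12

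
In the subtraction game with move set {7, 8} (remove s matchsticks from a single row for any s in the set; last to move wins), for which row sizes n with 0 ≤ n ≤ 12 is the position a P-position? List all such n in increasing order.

0, 1, 2, 3, 4, 5, 6

Build the Grundy sequence with g(k) = mex{g(k−s) : s ∈ {7, 8}, s ≤ k}:
g(0) = mex{} = 0
g(1) = mex{} = 0
g(2) = mex{} = 0
g(3) = mex{} = 0
g(4) = mex{} = 0
g(5) = mex{} = 0
g(6) = mex{} = 0
g(7) = mex{0} = 1
g(8) = mex{0} = 1
g(9) = mex{0} = 1
g(10) = mex{0} = 1
g(11) = mex{0} = 1
g(12) = mex{0} = 1
The P-positions (g = 0) in 0..12 are 0, 1, 2, 3, 4, 5, 6.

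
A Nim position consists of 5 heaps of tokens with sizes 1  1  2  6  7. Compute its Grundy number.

3

Bitwise XOR of the heap sizes:
  001  (1)
  001  (1)
  010  (2)
  110  (6)
  111  (7)
  ---
  011  (3)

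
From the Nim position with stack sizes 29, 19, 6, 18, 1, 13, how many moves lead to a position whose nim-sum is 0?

3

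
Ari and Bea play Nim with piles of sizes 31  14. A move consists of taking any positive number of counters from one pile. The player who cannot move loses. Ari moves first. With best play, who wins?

Ari wins

In binary:
  11111  (31)
  01110  (14)
  -----
  10001  (17)
The nim-sum is 17 ≠ 0, so this is an N-position: the player to move can win; Ari has a winning move.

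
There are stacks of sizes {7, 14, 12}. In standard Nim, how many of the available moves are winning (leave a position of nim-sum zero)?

3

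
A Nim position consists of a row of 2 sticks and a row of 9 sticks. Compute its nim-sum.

Compute the nim-sum pairwise:
2 ^ 9 = 11

11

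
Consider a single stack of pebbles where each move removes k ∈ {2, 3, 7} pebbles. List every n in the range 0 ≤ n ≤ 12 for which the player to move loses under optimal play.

0, 1, 5, 6, 10, 11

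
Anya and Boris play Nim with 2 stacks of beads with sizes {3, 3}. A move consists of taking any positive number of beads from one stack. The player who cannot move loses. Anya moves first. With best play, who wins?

Write each in binary and XOR column by column:
  11  (3)
  11  (3)
  --
  00  (0)
The nim-sum is 0, so this is a P-position: the player to move is in a losing position under optimal play; Anya is about to move from it and so loses — Boris wins.

Boris wins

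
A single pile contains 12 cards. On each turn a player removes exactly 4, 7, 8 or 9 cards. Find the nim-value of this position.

Compute g(0), g(1), … for moves {4, 7, 8, 9}:
k:     0  1  2  3  4  5  6  7  8  9 10 11 12
g(k):  0  0  0  0  1  1  1  1  2  2  2  2  3
So g(12) = 3.

3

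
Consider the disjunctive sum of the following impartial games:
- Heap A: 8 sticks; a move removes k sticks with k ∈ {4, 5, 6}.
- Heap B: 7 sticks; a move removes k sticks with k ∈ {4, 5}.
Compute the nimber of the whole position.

3

Grundy values for heap A (subtraction set {4, 5, 6}):
g(0) = mex{} = 0
g(1) = mex{} = 0
g(2) = mex{} = 0
g(3) = mex{} = 0
g(4) = mex{0} = 1
g(5) = mex{0} = 1
g(6) = mex{0} = 1
g(7) = mex{0} = 1
g(8) = mex{0,1} = 2
So g(8) = 2.
Build the Grundy sequence for heap B with g(k) = mex{g(k−s) : s ∈ {4, 5}, s ≤ k}:
g(0) = mex{} = 0
g(1) = mex{} = 0
g(2) = mex{} = 0
g(3) = mex{} = 0
g(4) = mex{0} = 1
g(5) = mex{0} = 1
g(6) = mex{0} = 1
g(7) = mex{0} = 1
So g(7) = 1.
The value of a disjunctive sum is the nim-sum of the parts.
Combined value = 2 ⊕ 1 = 3.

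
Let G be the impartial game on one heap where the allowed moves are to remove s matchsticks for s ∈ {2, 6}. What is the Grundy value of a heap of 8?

0

Build the Grundy sequence with g(k) = mex{g(k−s) : s ∈ {2, 6}, s ≤ k}:
k:     0  1  2  3  4  5  6  7  8
g(k):  0  0  1  1  0  0  1  1  0
So g(8) = 0.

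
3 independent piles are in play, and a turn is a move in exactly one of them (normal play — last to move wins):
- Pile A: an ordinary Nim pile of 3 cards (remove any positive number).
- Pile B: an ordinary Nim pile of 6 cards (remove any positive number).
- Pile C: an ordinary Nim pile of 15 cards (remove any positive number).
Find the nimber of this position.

Pile A is a plain Nim pile of size 3, so its Grundy value is 3.
Pile B is a plain Nim pile of size 6, so its Grundy value is 6.
Pile C is a plain Nim pile of size 15, so its Grundy value is 15.
By the Sprague-Grundy theorem, the Grundy value of a sum of independent games is the XOR of the component values.
Combined value = 3 ⊕ 6 ⊕ 15 = 10.

10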